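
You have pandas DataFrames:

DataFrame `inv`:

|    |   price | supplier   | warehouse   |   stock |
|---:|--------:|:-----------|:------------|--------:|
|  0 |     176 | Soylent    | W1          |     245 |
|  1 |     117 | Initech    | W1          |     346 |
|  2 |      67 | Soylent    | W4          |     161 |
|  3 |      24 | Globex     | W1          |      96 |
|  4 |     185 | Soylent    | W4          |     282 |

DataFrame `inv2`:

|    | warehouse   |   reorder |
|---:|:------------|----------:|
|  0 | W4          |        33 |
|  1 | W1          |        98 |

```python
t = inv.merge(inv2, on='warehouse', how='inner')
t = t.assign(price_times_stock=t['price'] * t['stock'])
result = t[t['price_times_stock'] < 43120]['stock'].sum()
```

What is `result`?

603

merge on 'warehouse' (how='inner') → 5 rows:
   price supplier warehouse  stock  reorder
0    176  Soylent        W1    245       98
1    117  Initech        W1    346       98
2     67  Soylent        W4    161       33
3     24   Globex        W1     96       98
4    185  Soylent        W4    282       33
add column price_times_stock = t['price'] * t['stock']:
   price supplier warehouse  stock  reorder  price_times_stock
0    176  Soylent        W1    245       98              43120
1    117  Initech        W1    346       98              40482
2     67  Soylent        W4    161       33              10787
3     24   Globex        W1     96       98               2304
4    185  Soylent        W4    282       33              52170
filter rows where price_times_stock < 43120:
   price supplier warehouse  stock  reorder  price_times_stock
1    117  Initech        W1    346       98              40482
2     67  Soylent        W4    161       33              10787
3     24   Globex        W1     96       98               2304
The sum of column 'stock' is 603.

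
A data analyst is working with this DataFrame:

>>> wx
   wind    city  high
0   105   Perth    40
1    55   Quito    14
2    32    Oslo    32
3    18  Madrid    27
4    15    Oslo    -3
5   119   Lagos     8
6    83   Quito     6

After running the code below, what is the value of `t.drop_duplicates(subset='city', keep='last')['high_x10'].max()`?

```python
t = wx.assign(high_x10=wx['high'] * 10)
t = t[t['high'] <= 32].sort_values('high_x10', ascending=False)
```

add column high_x10 = wx['high'] * 10:
   wind    city  high  high_x10
0   105   Perth    40       400
1    55   Quito    14       140
2    32    Oslo    32       320
3    18  Madrid    27       270
4    15    Oslo    -3       -30
5   119   Lagos     8        80
6    83   Quito     6        60
filter rows where high <= 32:
   wind    city  high  high_x10
1    55   Quito    14       140
2    32    Oslo    32       320
3    18  Madrid    27       270
4    15    Oslo    -3       -30
5   119   Lagos     8        80
6    83   Quito     6        60
sort by high_x10 descending:
   wind    city  high  high_x10
2    32    Oslo    32       320
3    18  Madrid    27       270
1    55   Quito    14       140
5   119   Lagos     8        80
6    83   Quito     6        60
4    15    Oslo    -3       -30
drop duplicate city (keep=last):
   wind    city  high  high_x10
3    18  Madrid    27       270
5   119   Lagos     8        80
6    83   Quito     6        60
4    15    Oslo    -3       -30

270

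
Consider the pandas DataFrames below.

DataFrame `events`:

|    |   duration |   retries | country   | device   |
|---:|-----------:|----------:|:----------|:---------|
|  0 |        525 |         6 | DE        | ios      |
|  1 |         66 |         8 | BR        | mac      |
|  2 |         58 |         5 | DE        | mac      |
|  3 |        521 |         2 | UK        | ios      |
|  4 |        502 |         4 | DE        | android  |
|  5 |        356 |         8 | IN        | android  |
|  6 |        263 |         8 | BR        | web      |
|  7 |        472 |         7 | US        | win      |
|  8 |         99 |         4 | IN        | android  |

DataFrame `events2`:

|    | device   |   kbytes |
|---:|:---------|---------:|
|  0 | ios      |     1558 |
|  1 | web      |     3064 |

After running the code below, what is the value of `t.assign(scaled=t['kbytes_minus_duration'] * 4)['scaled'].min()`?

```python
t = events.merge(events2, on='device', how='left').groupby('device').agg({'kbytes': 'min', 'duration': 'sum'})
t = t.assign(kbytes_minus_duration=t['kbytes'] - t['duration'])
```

merge on 'device' (how='left') → 9 rows:
   duration  retries country   device  kbytes
0       525        6      DE      ios  1558.0
1        66        8      BR      mac     NaN
2        58        5      DE      mac     NaN
3       521        2      UK      ios  1558.0
4       502        4      DE  android     NaN
5       356        8      IN  android     NaN
6       263        8      BR      web  3064.0
7       472        7      US      win     NaN
8        99        4      IN  android     NaN
group by device: min(kbytes), sum(duration):
         kbytes  duration
device                   
android     NaN       957
ios      1558.0      1046
mac         NaN       124
web      3064.0       263
win         NaN       472
add column kbytes_minus_duration = t['kbytes'] - t['duration']:
         kbytes  duration  kbytes_minus_duration
device                                          
android     NaN       957                    NaN
ios      1558.0      1046                  512.0
mac         NaN       124                    NaN
web      3064.0       263                 2801.0
win         NaN       472                    NaN
add column scaled = t['kbytes_minus_duration'] * 4:
         kbytes  duration  kbytes_minus_duration   scaled
device                                                   
android     NaN       957                    NaN      NaN
ios      1558.0      1046                  512.0   2048.0
mac         NaN       124                    NaN      NaN
web      3064.0       263                 2801.0  11204.0
win         NaN       472                    NaN      NaN

2048.0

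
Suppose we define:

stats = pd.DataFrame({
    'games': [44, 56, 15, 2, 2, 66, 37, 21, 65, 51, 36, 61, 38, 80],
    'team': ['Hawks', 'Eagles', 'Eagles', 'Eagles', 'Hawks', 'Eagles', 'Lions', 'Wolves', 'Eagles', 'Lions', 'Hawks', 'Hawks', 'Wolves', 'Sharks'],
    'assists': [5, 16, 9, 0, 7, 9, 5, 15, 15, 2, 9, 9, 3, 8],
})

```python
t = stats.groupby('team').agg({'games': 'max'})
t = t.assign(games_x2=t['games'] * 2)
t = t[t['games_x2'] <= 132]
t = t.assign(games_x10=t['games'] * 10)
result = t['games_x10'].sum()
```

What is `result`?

group by team, max of games:
        games
team         
Eagles     66
Hawks      61
Lions      51
Sharks     80
Wolves     38
add column games_x2 = t['games'] * 2:
        games  games_x2
team                   
Eagles     66       132
Hawks      61       122
Lions      51       102
Sharks     80       160
Wolves     38        76
filter rows where games_x2 <= 132:
        games  games_x2
team                   
Eagles     66       132
Hawks      61       122
Lions      51       102
Wolves     38        76
add column games_x10 = t['games'] * 10:
        games  games_x2  games_x10
team                              
Eagles     66       132        660
Hawks      61       122        610
Lions      51       102        510
Wolves     38        76        380

2160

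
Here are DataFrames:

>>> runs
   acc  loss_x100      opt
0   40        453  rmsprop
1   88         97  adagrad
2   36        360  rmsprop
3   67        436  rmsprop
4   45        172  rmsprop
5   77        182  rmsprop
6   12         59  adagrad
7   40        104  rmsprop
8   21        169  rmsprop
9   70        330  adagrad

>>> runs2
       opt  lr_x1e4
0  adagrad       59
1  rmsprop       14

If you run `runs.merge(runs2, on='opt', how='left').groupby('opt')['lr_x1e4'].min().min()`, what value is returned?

14

merge on 'opt' (how='left') → 10 rows:
   acc  loss_x100      opt  lr_x1e4
0   40        453  rmsprop       14
1   88         97  adagrad       59
2   36        360  rmsprop       14
3   67        436  rmsprop       14
4   45        172  rmsprop       14
5   77        182  rmsprop       14
6   12         59  adagrad       59
7   40        104  rmsprop       14
8   21        169  rmsprop       14
9   70        330  adagrad       59
group by opt, min of lr_x1e4:
opt
adagrad    59
rmsprop    14
Name: lr_x1e4, dtype: int64
Reading off the min of the resulting series, we get 14.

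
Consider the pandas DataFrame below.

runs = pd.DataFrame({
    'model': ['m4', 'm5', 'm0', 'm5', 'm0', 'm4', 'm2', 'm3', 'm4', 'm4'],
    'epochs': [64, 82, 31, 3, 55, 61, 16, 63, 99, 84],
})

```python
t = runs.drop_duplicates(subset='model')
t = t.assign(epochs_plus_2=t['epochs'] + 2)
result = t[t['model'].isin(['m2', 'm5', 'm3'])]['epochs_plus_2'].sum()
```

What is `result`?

167

drop duplicate model (keep=first):
  model  epochs
0    m4      64
1    m5      82
2    m0      31
6    m2      16
7    m3      63
add column epochs_plus_2 = t['epochs'] + 2:
  model  epochs  epochs_plus_2
0    m4      64             66
1    m5      82             84
2    m0      31             33
6    m2      16             18
7    m3      63             65
filter rows where model in ['m2', 'm5', 'm3']:
  model  epochs  epochs_plus_2
1    m5      82             84
6    m2      16             18
7    m3      63             65
Then the sum of column 'epochs_plus_2': 167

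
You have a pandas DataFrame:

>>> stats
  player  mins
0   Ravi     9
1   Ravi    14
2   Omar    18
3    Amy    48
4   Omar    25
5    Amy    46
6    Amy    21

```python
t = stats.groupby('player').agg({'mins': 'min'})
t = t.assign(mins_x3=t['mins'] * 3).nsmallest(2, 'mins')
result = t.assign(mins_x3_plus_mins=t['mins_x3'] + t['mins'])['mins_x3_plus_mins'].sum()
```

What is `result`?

group by player, min of mins:
        mins
player      
Amy       21
Omar      18
Ravi       9
add column mins_x3 = t['mins'] * 3:
        mins  mins_x3
player               
Amy       21       63
Omar      18       54
Ravi       9       27
take 2 rows with smallest mins:
        mins  mins_x3
player               
Ravi       9       27
Omar      18       54
add column mins_x3_plus_mins = t['mins_x3'] + t['mins']:
        mins  mins_x3  mins_x3_plus_mins
player                                  
Ravi       9       27                 36
Omar      18       54                 72
Reading off the sum of column 'mins_x3_plus_mins', we get 108.

108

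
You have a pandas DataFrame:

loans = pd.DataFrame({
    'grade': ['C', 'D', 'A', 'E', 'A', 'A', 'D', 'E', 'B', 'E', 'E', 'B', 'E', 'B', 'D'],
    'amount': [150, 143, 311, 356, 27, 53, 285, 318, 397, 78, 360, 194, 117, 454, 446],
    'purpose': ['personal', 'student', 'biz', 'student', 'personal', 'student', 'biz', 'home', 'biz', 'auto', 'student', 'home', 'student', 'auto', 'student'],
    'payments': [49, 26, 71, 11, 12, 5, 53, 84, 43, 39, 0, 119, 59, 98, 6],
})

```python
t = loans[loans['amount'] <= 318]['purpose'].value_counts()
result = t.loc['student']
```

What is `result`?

filter rows where amount <= 318:
   grade  amount   purpose  payments
0      C     150  personal        49
1      D     143   student        26
2      A     311       biz        71
4      A      27  personal        12
5      A      53   student         5
6      D     285       biz        53
7      E     318      home        84
9      E      78      auto        39
11     B     194      home       119
12     E     117   student        59
value_counts of purpose:
purpose
student     3
personal    2
biz         2
home        2
auto        1
Name: count, dtype: int64

3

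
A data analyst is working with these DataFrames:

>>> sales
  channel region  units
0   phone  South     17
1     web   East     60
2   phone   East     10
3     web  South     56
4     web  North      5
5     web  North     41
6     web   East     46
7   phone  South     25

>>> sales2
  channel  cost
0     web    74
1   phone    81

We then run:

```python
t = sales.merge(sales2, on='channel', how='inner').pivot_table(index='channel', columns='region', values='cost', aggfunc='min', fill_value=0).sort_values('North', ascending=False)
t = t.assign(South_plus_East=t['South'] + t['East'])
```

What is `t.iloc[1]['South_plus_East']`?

merge on 'channel' (how='inner') → 8 rows:
  channel region  units  cost
0   phone  South     17    81
1     web   East     60    74
2   phone   East     10    81
3     web  South     56    74
4     web  North      5    74
5     web  North     41    74
6     web   East     46    74
7   phone  South     25    81
pivot: rows=channel, cols=region, min(cost):
region   East  North  South
channel                    
phone      81      0     81
web        74     74     74
sort by North descending:
region   East  North  South
channel                    
web        74     74     74
phone      81      0     81
add column South_plus_East = t['South'] + t['East']:
region   East  North  South  South_plus_East
channel                                     
web        74     74     74              148
phone      81      0     81              162

162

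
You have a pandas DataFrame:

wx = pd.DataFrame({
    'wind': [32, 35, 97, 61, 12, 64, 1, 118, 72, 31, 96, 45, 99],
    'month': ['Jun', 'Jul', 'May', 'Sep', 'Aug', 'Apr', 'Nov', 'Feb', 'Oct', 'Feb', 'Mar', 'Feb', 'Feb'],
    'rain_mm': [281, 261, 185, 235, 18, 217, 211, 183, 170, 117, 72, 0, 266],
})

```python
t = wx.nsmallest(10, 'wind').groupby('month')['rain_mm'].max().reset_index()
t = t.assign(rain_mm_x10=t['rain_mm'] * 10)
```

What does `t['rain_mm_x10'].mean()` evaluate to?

1757.77777778

take 10 rows with smallest wind:
    wind month  rain_mm
6      1   Nov      211
4     12   Aug       18
9     31   Feb      117
0     32   Jun      281
1     35   Jul      261
11    45   Feb        0
3     61   Sep      235
5     64   Apr      217
8     72   Oct      170
10    96   Mar       72
group by month, max of rain_mm:
month
Apr    217
Aug     18
Feb    117
Jul    261
Jun    281
Mar     72
Nov    211
Oct    170
Sep    235
Name: rain_mm, dtype: int64
reset_index():
  month  rain_mm
0   Apr      217
1   Aug       18
2   Feb      117
3   Jul      261
4   Jun      281
5   Mar       72
6   Nov      211
7   Oct      170
8   Sep      235
add column rain_mm_x10 = t['rain_mm'] * 10:
  month  rain_mm  rain_mm_x10
0   Apr      217         2170
1   Aug       18          180
2   Feb      117         1170
3   Jul      261         2610
4   Jun      281         2810
5   Mar       72          720
6   Nov      211         2110
7   Oct      170         1700
8   Sep      235         2350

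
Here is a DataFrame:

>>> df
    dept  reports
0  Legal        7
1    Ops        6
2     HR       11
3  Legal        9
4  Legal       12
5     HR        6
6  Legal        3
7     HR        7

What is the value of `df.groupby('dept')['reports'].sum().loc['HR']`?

24

group by dept, sum of reports:
dept
HR       24
Legal    31
Ops       6
Name: reports, dtype: int64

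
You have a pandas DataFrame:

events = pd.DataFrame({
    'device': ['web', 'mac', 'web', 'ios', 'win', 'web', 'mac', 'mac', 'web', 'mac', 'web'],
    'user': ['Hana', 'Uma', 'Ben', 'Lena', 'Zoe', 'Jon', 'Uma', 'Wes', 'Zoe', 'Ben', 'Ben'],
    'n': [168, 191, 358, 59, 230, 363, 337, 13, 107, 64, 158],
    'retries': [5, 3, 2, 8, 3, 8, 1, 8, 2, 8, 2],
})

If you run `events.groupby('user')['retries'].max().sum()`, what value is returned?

group by user, max of retries:
user
Ben     8
Hana    5
Jon     8
Lena    8
Uma     3
Wes     8
Zoe     3
Name: retries, dtype: int64
Reading off the sum of the resulting series, we get 43.

43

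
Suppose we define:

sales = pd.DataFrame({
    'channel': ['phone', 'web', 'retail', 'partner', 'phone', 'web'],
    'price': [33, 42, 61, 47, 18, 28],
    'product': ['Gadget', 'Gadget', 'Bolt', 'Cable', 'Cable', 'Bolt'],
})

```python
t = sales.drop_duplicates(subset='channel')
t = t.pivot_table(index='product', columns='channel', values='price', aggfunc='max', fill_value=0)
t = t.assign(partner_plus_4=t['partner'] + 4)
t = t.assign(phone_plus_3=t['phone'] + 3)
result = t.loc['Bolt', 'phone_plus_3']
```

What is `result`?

drop duplicate channel (keep=first):
   channel  price product
0    phone     33  Gadget
1      web     42  Gadget
2   retail     61    Bolt
3  partner     47   Cable
pivot: rows=product, cols=channel, max(price):
channel  partner  phone  retail  web
product                             
Bolt           0      0      61    0
Cable         47      0       0    0
Gadget         0     33       0   42
add column partner_plus_4 = t['partner'] + 4:
channel  partner  phone  retail  web  partner_plus_4
product                                             
Bolt           0      0      61    0               4
Cable         47      0       0    0              51
Gadget         0     33       0   42               4
add column phone_plus_3 = t['phone'] + 3:
channel  partner  phone  retail  web  partner_plus_4  phone_plus_3
product                                                           
Bolt           0      0      61    0               4             3
Cable         47      0       0    0              51             3
Gadget         0     33       0   42               4            36
Finally, value at row 'Bolt', column 'phone_plus_3' = 3.

3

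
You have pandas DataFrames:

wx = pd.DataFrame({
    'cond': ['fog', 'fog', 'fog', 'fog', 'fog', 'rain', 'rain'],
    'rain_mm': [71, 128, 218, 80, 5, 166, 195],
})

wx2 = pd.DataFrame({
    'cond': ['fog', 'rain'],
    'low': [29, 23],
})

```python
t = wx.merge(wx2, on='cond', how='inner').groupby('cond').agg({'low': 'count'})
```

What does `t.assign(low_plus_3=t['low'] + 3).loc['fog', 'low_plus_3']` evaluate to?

8

merge on 'cond' (how='inner') → 7 rows:
   cond  rain_mm  low
0   fog       71   29
1   fog      128   29
2   fog      218   29
3   fog       80   29
4   fog        5   29
5  rain      166   23
6  rain      195   23
group by cond, count of low:
      low
cond     
fog     5
rain    2
add column low_plus_3 = t['low'] + 3:
      low  low_plus_3
cond                 
fog     5           8
rain    2           5
Hence 8.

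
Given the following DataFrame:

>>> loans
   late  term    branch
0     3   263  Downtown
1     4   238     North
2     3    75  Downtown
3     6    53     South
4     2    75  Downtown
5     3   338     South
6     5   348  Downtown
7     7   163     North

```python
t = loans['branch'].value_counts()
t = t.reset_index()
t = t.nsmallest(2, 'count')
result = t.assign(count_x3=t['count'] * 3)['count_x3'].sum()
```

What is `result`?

12

value_counts of branch:
branch
Downtown    4
North       2
South       2
Name: count, dtype: int64
reset_index():
     branch  count
0  Downtown      4
1     North      2
2     South      2
take 2 rows with smallest count:
  branch  count
1  North      2
2  South      2
add column count_x3 = t['count'] * 3:
  branch  count  count_x3
1  North      2         6
2  South      2         6
Taking the sum of column 'count_x3' gives 12.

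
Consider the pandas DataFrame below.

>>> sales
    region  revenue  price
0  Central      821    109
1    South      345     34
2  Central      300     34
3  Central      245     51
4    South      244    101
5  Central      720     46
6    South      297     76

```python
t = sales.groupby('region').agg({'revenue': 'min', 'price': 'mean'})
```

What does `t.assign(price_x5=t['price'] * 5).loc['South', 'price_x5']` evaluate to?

351.666666667

group by region: min(revenue), mean(price):
         revenue      price
region                     
Central      245  60.000000
South        244  70.333333
add column price_x5 = t['price'] * 5:
         revenue      price    price_x5
region                                 
Central      245  60.000000  300.000000
South        244  70.333333  351.666667
The value at row 'South', column 'price_x5' is 351.666666667.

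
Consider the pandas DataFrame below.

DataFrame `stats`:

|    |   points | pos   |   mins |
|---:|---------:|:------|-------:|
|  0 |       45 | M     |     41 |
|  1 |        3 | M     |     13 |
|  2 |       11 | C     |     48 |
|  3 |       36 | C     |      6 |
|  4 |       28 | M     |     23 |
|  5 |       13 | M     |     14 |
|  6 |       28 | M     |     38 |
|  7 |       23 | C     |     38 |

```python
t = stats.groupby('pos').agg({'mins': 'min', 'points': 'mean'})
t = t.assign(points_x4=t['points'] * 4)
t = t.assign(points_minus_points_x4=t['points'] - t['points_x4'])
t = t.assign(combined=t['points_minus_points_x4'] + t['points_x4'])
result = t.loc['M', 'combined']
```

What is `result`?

group by pos: min(mins), mean(points):
     mins     points
pos                 
C       6  23.333333
M      13  23.400000
add column points_x4 = t['points'] * 4:
     mins     points  points_x4
pos                            
C       6  23.333333  93.333333
M      13  23.400000  93.600000
add column points_minus_points_x4 = t['points'] - t['points_x4']:
     mins     points  points_x4  points_minus_points_x4
pos                                                    
C       6  23.333333  93.333333                   -70.0
M      13  23.400000  93.600000                   -70.2
add column combined = t['points_minus_points_x4'] + t['points_x4']:
     mins     points  points_x4  points_minus_points_x4   combined
pos                                                               
C       6  23.333333  93.333333                   -70.0  23.333333
M      13  23.400000  93.600000                   -70.2  23.400000
Reading off the value at row 'M', column 'combined', we get 23.4.

23.4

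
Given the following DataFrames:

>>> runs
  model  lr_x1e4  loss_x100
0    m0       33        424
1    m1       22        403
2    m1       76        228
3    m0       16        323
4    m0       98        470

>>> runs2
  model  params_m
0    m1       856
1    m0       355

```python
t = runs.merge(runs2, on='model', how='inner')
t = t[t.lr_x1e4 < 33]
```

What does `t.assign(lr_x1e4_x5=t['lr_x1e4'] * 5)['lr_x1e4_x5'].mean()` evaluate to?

merge on 'model' (how='inner') → 5 rows:
  model  lr_x1e4  loss_x100  params_m
0    m0       33        424       355
1    m1       22        403       856
2    m1       76        228       856
3    m0       16        323       355
4    m0       98        470       355
filter rows where lr_x1e4 < 33:
  model  lr_x1e4  loss_x100  params_m
1    m1       22        403       856
3    m0       16        323       355
add column lr_x1e4_x5 = t['lr_x1e4'] * 5:
  model  lr_x1e4  loss_x100  params_m  lr_x1e4_x5
1    m1       22        403       856         110
3    m0       16        323       355          80
Reading off the mean of column 'lr_x1e4_x5', we get 95.0.

95.0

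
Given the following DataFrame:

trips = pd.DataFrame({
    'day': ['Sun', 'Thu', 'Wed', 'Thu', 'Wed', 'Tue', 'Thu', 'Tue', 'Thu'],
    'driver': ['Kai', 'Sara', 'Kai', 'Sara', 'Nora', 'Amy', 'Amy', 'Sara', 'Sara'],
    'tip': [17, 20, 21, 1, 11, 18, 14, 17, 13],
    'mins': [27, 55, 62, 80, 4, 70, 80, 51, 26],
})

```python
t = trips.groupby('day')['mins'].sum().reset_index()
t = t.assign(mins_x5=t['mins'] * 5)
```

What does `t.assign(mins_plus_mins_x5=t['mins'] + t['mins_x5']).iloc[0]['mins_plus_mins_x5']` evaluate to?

group by day, sum of mins:
day
Sun     27
Thu    241
Tue    121
Wed     66
Name: mins, dtype: int64
reset_index():
   day  mins
0  Sun    27
1  Thu   241
2  Tue   121
3  Wed    66
add column mins_x5 = t['mins'] * 5:
   day  mins  mins_x5
0  Sun    27      135
1  Thu   241     1205
2  Tue   121      605
3  Wed    66      330
add column mins_plus_mins_x5 = t['mins'] + t['mins_x5']:
   day  mins  mins_x5  mins_plus_mins_x5
0  Sun    27      135                162
1  Thu   241     1205               1446
2  Tue   121      605                726
3  Wed    66      330                396
Taking the value at position 0, column 'mins_plus_mins_x5' gives 162.

162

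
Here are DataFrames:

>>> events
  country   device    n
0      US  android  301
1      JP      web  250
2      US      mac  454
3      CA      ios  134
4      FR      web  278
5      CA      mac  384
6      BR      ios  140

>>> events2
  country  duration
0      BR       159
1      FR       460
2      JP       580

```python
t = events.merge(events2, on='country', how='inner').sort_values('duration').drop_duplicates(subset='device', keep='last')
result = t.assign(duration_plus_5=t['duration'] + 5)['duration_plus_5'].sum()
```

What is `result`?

749

merge on 'country' (how='inner') → 3 rows:
  country device    n  duration
0      JP    web  250       580
1      FR    web  278       460
2      BR    ios  140       159
sort by duration:
  country device    n  duration
2      BR    ios  140       159
1      FR    web  278       460
0      JP    web  250       580
drop duplicate device (keep=last):
  country device    n  duration
2      BR    ios  140       159
0      JP    web  250       580
add column duration_plus_5 = t['duration'] + 5:
  country device    n  duration  duration_plus_5
2      BR    ios  140       159              164
0      JP    web  250       580              585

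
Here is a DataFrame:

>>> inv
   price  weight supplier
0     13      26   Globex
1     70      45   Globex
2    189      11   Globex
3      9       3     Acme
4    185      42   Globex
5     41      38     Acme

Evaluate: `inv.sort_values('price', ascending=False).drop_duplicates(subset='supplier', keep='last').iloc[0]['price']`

sort by price descending:
   price  weight supplier
2    189      11   Globex
4    185      42   Globex
1     70      45   Globex
5     41      38     Acme
0     13      26   Globex
3      9       3     Acme
drop duplicate supplier (keep=last):
   price  weight supplier
0     13      26   Globex
3      9       3     Acme
Then the value at position 0, column 'price': 13

13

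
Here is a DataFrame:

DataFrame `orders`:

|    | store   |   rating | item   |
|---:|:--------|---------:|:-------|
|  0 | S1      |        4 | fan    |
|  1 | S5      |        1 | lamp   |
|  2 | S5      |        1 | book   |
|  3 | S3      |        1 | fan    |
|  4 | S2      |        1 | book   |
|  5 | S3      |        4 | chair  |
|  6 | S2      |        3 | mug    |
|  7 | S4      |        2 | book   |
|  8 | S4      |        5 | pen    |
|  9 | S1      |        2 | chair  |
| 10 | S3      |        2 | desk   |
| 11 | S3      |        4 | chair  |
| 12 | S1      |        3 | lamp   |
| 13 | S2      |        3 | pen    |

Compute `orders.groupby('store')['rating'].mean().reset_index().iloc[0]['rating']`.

3.0

group by store, mean of rating:
store
S1    3.000000
S2    2.333333
S3    2.750000
S4    3.500000
S5    1.000000
Name: rating, dtype: float64
reset_index():
  store    rating
0    S1  3.000000
1    S2  2.333333
2    S3  2.750000
3    S4  3.500000
4    S5  1.000000
Reading off the value at position 0, column 'rating', we get 3.0.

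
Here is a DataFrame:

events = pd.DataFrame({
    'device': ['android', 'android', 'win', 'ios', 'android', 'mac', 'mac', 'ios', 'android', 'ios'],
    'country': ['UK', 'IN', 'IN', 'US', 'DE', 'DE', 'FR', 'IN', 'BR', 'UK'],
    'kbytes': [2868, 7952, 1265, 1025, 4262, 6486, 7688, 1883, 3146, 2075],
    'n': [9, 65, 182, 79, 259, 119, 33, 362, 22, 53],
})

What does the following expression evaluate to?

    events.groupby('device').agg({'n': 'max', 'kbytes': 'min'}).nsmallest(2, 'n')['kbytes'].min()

1265

group by device: max(n), min(kbytes):
           n  kbytes
device              
android  259    2868
ios      362    1025
mac      119    6486
win      182    1265
take 2 rows with smallest n:
          n  kbytes
device             
mac     119    6486
win     182    1265
Taking the min of column 'kbytes' gives 1265.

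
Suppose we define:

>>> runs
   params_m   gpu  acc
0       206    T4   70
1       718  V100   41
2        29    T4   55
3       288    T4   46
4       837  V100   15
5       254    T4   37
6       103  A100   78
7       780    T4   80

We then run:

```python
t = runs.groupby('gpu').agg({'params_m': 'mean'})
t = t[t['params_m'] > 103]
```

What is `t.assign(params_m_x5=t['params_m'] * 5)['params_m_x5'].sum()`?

group by gpu, mean of params_m:
      params_m
gpu           
A100     103.0
T4       311.4
V100     777.5
filter rows where params_m > 103:
      params_m
gpu           
T4       311.4
V100     777.5
add column params_m_x5 = t['params_m'] * 5:
      params_m  params_m_x5
gpu                        
T4       311.4       1557.0
V100     777.5       3887.5
Hence 5444.5.

5444.5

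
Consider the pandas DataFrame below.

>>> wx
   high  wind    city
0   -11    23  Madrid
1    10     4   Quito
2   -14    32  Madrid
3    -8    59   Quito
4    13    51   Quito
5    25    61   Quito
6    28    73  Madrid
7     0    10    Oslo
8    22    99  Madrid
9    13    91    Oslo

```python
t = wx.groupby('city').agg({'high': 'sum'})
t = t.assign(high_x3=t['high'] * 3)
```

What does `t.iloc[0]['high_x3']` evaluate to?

75

group by city, sum of high:
        high
city        
Madrid    25
Oslo      13
Quito     40
add column high_x3 = t['high'] * 3:
        high  high_x3
city                 
Madrid    25       75
Oslo      13       39
Quito     40      120
value at position 0, column 'high_x3' → 75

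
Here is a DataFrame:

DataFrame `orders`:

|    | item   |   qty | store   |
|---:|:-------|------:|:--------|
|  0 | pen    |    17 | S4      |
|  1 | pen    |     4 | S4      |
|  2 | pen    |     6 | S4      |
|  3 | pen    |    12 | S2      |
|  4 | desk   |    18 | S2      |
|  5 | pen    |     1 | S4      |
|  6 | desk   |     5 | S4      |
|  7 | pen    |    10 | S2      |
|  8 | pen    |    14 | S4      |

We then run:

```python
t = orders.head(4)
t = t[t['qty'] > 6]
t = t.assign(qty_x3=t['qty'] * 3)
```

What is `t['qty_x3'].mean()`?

take first 4 rows:
  item  qty store
0  pen   17    S4
1  pen    4    S4
2  pen    6    S4
3  pen   12    S2
filter rows where qty > 6:
  item  qty store
0  pen   17    S4
3  pen   12    S2
add column qty_x3 = t['qty'] * 3:
  item  qty store  qty_x3
0  pen   17    S4      51
3  pen   12    S2      36
Finally, mean of column 'qty_x3' = 43.5.

43.5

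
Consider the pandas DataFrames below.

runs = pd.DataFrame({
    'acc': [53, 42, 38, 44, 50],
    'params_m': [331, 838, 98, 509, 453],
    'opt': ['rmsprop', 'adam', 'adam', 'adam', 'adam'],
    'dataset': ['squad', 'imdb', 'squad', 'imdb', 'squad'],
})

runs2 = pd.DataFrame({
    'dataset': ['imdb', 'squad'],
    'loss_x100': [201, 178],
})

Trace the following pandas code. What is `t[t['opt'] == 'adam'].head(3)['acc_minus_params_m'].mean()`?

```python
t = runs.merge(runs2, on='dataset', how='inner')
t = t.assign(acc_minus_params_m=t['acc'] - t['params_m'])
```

merge on 'dataset' (how='inner') → 5 rows:
   acc  params_m      opt dataset  loss_x100
0   53       331  rmsprop   squad        178
1   42       838     adam    imdb        201
2   38        98     adam   squad        178
3   44       509     adam    imdb        201
4   50       453     adam   squad        178
add column acc_minus_params_m = t['acc'] - t['params_m']:
   acc  params_m      opt dataset  loss_x100  acc_minus_params_m
0   53       331  rmsprop   squad        178                -278
1   42       838     adam    imdb        201                -796
2   38        98     adam   squad        178                 -60
3   44       509     adam    imdb        201                -465
4   50       453     adam   squad        178                -403
filter rows where opt == 'adam':
   acc  params_m   opt dataset  loss_x100  acc_minus_params_m
1   42       838  adam    imdb        201                -796
2   38        98  adam   squad        178                 -60
3   44       509  adam    imdb        201                -465
4   50       453  adam   squad        178                -403
take first 3 rows:
   acc  params_m   opt dataset  loss_x100  acc_minus_params_m
1   42       838  adam    imdb        201                -796
2   38        98  adam   squad        178                 -60
3   44       509  adam    imdb        201                -465
Reading off the mean of column 'acc_minus_params_m', we get -440.333333333.

-440.333333333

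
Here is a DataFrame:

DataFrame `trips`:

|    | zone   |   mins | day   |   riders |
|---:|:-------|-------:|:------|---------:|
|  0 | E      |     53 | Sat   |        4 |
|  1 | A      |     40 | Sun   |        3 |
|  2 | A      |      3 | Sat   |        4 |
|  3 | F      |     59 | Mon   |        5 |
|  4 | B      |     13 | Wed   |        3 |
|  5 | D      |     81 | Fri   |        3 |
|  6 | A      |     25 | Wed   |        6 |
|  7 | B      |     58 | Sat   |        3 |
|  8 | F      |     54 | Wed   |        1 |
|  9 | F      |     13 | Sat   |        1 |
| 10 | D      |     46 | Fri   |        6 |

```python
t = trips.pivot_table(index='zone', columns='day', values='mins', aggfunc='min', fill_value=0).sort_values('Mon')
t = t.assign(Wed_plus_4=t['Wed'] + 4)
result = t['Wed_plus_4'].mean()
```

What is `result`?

22.4

pivot: rows=zone, cols=day, min(mins):
day   Fri  Mon  Sat  Sun  Wed
zone                         
A       0    0    3   40   25
B       0    0   58    0   13
D      46    0    0    0    0
E       0    0   53    0    0
F       0   59   13    0   54
sort by Mon:
day   Fri  Mon  Sat  Sun  Wed
zone                         
A       0    0    3   40   25
B       0    0   58    0   13
D      46    0    0    0    0
E       0    0   53    0    0
F       0   59   13    0   54
add column Wed_plus_4 = t['Wed'] + 4:
day   Fri  Mon  Sat  Sun  Wed  Wed_plus_4
zone                                     
A       0    0    3   40   25          29
B       0    0   58    0   13          17
D      46    0    0    0    0           4
E       0    0   53    0    0           4
F       0   59   13    0   54          58
The mean of column 'Wed_plus_4' is 22.4.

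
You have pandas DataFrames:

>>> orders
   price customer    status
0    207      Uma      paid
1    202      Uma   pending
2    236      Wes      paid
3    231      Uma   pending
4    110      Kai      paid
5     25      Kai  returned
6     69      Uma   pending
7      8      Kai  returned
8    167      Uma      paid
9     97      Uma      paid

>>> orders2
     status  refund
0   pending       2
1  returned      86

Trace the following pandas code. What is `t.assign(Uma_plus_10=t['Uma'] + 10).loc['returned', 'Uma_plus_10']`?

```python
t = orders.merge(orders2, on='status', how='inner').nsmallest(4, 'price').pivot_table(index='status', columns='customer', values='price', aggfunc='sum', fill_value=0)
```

merge on 'status' (how='inner') → 5 rows:
   price customer    status  refund
0    202      Uma   pending       2
1    231      Uma   pending       2
2     25      Kai  returned      86
3     69      Uma   pending       2
4      8      Kai  returned      86
take 4 rows with smallest price:
   price customer    status  refund
4      8      Kai  returned      86
2     25      Kai  returned      86
3     69      Uma   pending       2
0    202      Uma   pending       2
pivot: rows=status, cols=customer, sum(price):
customer  Kai  Uma
status            
pending     0  271
returned   33    0
add column Uma_plus_10 = t['Uma'] + 10:
customer  Kai  Uma  Uma_plus_10
status                         
pending     0  271          281
returned   33    0           10
Reading off the value at row 'returned', column 'Uma_plus_10', we get 10.

10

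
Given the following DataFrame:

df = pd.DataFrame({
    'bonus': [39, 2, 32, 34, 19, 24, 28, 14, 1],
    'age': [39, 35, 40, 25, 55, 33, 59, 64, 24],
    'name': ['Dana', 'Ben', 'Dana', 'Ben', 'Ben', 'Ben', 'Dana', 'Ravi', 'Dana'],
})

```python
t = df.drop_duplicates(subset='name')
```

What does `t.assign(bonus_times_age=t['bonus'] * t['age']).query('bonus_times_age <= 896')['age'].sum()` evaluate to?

99

drop duplicate name (keep=first):
   bonus  age  name
0     39   39  Dana
1      2   35   Ben
7     14   64  Ravi
add column bonus_times_age = t['bonus'] * t['age']:
   bonus  age  name  bonus_times_age
0     39   39  Dana             1521
1      2   35   Ben               70
7     14   64  Ravi              896
filter rows where bonus_times_age <= 896:
   bonus  age  name  bonus_times_age
1      2   35   Ben               70
7     14   64  Ravi              896
Then the sum of column 'age': 99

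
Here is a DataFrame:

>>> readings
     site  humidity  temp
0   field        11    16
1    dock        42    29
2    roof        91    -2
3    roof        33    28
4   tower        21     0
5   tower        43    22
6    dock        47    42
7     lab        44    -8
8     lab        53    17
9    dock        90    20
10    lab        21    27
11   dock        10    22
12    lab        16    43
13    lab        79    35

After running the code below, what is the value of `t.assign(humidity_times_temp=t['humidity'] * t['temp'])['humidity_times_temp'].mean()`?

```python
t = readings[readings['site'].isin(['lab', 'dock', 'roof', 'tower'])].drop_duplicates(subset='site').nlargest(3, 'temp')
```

345.333333333

filter rows where site in ['lab', 'dock', 'roof', 'tower']:
     site  humidity  temp
1    dock        42    29
2    roof        91    -2
3    roof        33    28
4   tower        21     0
5   tower        43    22
6    dock        47    42
7     lab        44    -8
8     lab        53    17
9    dock        90    20
10    lab        21    27
11   dock        10    22
12    lab        16    43
13    lab        79    35
drop duplicate site (keep=first):
    site  humidity  temp
1   dock        42    29
2   roof        91    -2
4  tower        21     0
7    lab        44    -8
take 3 rows with largest temp:
    site  humidity  temp
1   dock        42    29
4  tower        21     0
2   roof        91    -2
add column humidity_times_temp = t['humidity'] * t['temp']:
    site  humidity  temp  humidity_times_temp
1   dock        42    29                 1218
4  tower        21     0                    0
2   roof        91    -2                 -182
Finally, mean of column 'humidity_times_temp' = 345.333333333.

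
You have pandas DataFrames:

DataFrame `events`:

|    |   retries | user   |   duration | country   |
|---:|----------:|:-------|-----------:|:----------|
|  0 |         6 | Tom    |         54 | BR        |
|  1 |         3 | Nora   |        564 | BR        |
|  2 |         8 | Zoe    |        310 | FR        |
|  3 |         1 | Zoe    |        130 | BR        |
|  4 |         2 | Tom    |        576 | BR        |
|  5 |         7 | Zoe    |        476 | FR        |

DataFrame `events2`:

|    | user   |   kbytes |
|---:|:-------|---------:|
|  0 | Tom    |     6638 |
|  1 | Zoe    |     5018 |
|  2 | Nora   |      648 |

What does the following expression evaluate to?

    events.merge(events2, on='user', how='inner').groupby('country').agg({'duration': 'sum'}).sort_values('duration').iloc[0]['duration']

merge on 'user' (how='inner') → 6 rows:
   retries  user  duration country  kbytes
0        6   Tom        54      BR    6638
1        3  Nora       564      BR     648
2        8   Zoe       310      FR    5018
3        1   Zoe       130      BR    5018
4        2   Tom       576      BR    6638
5        7   Zoe       476      FR    5018
group by country, sum of duration:
         duration
country          
BR           1324
FR            786
sort by duration:
         duration
country          
FR            786
BR           1324

786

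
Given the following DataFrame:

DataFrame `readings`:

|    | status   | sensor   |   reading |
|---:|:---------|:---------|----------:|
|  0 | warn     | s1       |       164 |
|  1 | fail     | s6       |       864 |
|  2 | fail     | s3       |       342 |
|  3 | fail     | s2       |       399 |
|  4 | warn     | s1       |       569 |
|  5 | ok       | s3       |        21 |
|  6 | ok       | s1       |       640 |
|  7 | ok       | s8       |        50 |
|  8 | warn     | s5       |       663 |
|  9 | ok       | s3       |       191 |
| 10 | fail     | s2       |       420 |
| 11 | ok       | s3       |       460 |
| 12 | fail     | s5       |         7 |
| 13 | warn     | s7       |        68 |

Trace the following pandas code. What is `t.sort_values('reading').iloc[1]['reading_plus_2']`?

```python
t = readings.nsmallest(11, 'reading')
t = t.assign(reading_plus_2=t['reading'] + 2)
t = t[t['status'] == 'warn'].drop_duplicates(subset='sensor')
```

take 11 rows with smallest reading:
   status sensor  reading
12   fail     s5        7
5      ok     s3       21
7      ok     s8       50
13   warn     s7       68
0    warn     s1      164
9      ok     s3      191
2    fail     s3      342
3    fail     s2      399
10   fail     s2      420
11     ok     s3      460
4    warn     s1      569
add column reading_plus_2 = t['reading'] + 2:
   status sensor  reading  reading_plus_2
12   fail     s5        7               9
5      ok     s3       21              23
7      ok     s8       50              52
13   warn     s7       68              70
0    warn     s1      164             166
9      ok     s3      191             193
2    fail     s3      342             344
3    fail     s2      399             401
10   fail     s2      420             422
11     ok     s3      460             462
4    warn     s1      569             571
filter rows where status == 'warn':
   status sensor  reading  reading_plus_2
13   warn     s7       68              70
0    warn     s1      164             166
4    warn     s1      569             571
drop duplicate sensor (keep=first):
   status sensor  reading  reading_plus_2
13   warn     s7       68              70
0    warn     s1      164             166
sort by reading:
   status sensor  reading  reading_plus_2
13   warn     s7       68              70
0    warn     s1      164             166

166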